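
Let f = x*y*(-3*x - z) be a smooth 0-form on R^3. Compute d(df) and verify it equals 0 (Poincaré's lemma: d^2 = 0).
d(df) = 0

Step 1: df = sum_i (∂f/∂x_i) dx_i = (y*(-6*x - z)) dx + (x*(-3*x - z)) dy + (-x*y) dz.
Step 2: Apply d again. Using the 1-form formula, the coefficient of dx ∧ dy in d(df) is ∂^2 f/∂x ∂y - ∂^2 f/∂y ∂x = (-6*x - z) - (-6*x - z) = 0 (equality of mixed partials for smooth f).
Similarly for dx ∧ dz and dy ∧ dz — all coefficients vanish. So d(df) = 0.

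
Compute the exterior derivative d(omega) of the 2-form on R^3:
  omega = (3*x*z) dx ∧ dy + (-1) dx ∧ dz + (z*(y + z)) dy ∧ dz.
d(omega) = (3*x) dx ∧ dy ∧ dz

For a 2-form omega = sum_{i<j} g_{ij} dx_i ∧ dx_j, the exterior derivative is
  d(omega) = sum_{i<j} d(g_{ij}) ∧ dx_i ∧ dx_j = sum_{i<j, k} (∂g_{ij}/∂x_k) dx_k ∧ dx_i ∧ dx_j.
Expand each term, using dx_k ∧ dx_i ∧ dx_j = sgn(permutation) dx_{(a)} ∧ dx_{(b)} ∧ dx_{(c)} with (a < b < c) sorted:
  d(3*x*z) includes (∂/∂z)(3*x*z) dz = (3*x) dz, which multiplied by dx ∧ dy gives (3*x) dx ∧ dy ∧ dz
Collecting like 3-forms: d(omega) = (3*x) dx ∧ dy ∧ dz.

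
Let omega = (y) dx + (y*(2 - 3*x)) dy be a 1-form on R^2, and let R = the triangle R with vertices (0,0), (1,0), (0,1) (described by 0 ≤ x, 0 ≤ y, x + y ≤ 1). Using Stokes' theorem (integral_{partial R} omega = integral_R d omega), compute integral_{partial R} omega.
integral_(partial R) omega = -1

Stokes: integral_partial_R omega = integral_R d omega with d omega = (∂Q/∂x - ∂P/∂y) dx ∧ dy.
  ∂Q/∂x = -3*y
  ∂P/∂y = 1
  integrand = ∂Q/∂x - ∂P/∂y = -3*y - 1.
Integrating over R: integral_0^1 integral_0^{1-x} (-3*y - 1) dy dx = -1.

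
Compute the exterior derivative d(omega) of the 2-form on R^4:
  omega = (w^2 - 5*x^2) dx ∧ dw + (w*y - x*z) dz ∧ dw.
d(omega) = (-z) dx ∧ dz ∧ dw + (w) dy ∧ dz ∧ dw

For a 2-form omega = sum_{i<j} g_{ij} dx_i ∧ dx_j, the exterior derivative is
  d(omega) = sum_{i<j} d(g_{ij}) ∧ dx_i ∧ dx_j = sum_{i<j, k} (∂g_{ij}/∂x_k) dx_k ∧ dx_i ∧ dx_j.
Expand each term, using dx_k ∧ dx_i ∧ dx_j = sgn(permutation) dx_{(a)} ∧ dx_{(b)} ∧ dx_{(c)} with (a < b < c) sorted:
  d(w*y - x*z) includes (∂/∂x)(w*y - x*z) dx = (-z) dx, which multiplied by dz ∧ dw gives (-z) dx ∧ dz ∧ dw
  d(w*y - x*z) includes (∂/∂y)(w*y - x*z) dy = (w) dy, which multiplied by dz ∧ dw gives (w) dy ∧ dz ∧ dw
Collecting like 3-forms: d(omega) = (-z) dx ∧ dz ∧ dw + (w) dy ∧ dz ∧ dw.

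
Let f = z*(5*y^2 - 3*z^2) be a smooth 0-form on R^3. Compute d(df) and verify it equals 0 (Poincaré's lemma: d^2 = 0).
d(df) = 0

Step 1: df = sum_i (∂f/∂x_i) dx_i = (0) dx + (10*y*z) dy + (5*y^2 - 9*z^2) dz.
Step 2: Apply d again. Using the 1-form formula, the coefficient of dx ∧ dy in d(df) is ∂^2 f/∂x ∂y - ∂^2 f/∂y ∂x = (0) - (0) = 0 (equality of mixed partials for smooth f).
Similarly for dx ∧ dz and dy ∧ dz — all coefficients vanish. So d(df) = 0.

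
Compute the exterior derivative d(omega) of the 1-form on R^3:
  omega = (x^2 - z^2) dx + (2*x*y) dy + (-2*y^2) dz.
d(omega) = (2*y) dx ∧ dy + (2*z) dx ∧ dz + (-4*y) dy ∧ dz

For a 1-form omega = sum_i f_i dx_i, the exterior derivative is
  d(omega) = sum_{i < j} (∂f_j/∂x_i - ∂f_i/∂x_j) dx_i ∧ dx_j.
  coefficient of dx ∧ dy: ∂f_2/∂x - ∂f_1/∂y = ∂(2*x*y)/∂x - ∂(x^2 - z^2)/∂y = 2*y
  coefficient of dx ∧ dz: ∂f_3/∂x - ∂f_1/∂z = ∂(-2*y^2)/∂x - ∂(x^2 - z^2)/∂z = 2*z
  coefficient of dy ∧ dz: ∂f_3/∂y - ∂f_2/∂z = ∂(-2*y^2)/∂y - ∂(2*x*y)/∂z = -4*y
Assembling: d(omega) = (2*y) dx ∧ dy + (2*z) dx ∧ dz + (-4*y) dy ∧ dz.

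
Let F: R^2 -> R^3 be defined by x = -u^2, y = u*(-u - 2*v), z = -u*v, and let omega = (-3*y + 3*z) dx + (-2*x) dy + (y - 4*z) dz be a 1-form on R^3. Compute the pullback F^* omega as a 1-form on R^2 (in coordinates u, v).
F^* omega = (u*(-10*u^2 - 9*u*v - 2*v^2)) du + (u^2*(-3*u - 2*v)) dv

Using F^*(f dg) = (f ∘ F) d(g ∘ F), substitute each coordinate x_i by F_i(u, v) in f_i, and replace dx_i by d F_i = (∂F_i/∂u) du + (∂F_i/∂v) dv.
  For the x component: f_1(F) = 3*u*(u + v); d F_1 = (-2*u) du + (0) dv
  For the y component: f_2(F) = 2*u^2; d F_2 = (-2*u - 2*v) du + (-2*u) dv
  For the z component: f_3(F) = u*(-u + 2*v); d F_3 = (-v) du + (-u) dv
Combining and collecting du, dv coefficients:
  coeff of du: u*(-10*u^2 - 9*u*v - 2*v^2)
  coeff of dv: u^2*(-3*u - 2*v)
F^* omega = (u*(-10*u^2 - 9*u*v - 2*v^2)) du + (u^2*(-3*u - 2*v)) dv.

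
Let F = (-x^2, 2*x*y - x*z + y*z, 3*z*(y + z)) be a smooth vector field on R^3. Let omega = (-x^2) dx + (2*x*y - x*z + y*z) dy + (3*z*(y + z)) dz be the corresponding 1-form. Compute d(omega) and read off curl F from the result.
d(omega) = (x - y + 3*z) dy ∧ dz + (0) dz ∧ dx + (2*y - z) dx ∧ dy; curl F = (x - y + 3*z, 0, 2*y - z)

d omega = sum_{i<j} (∂f_j/∂x_i - ∂f_i/∂x_j) dx_i ∧ dx_j. Under the identification (dy ∧ dz, dz ∧ dx, dx ∧ dy) ↔ (e_x, e_y, e_z), the coefficients are exactly the components of curl F. Compute:
  ∂R/∂y - ∂Q/∂z = (3*z) - (-x + y) = x - y + 3*z
  ∂P/∂z - ∂R/∂x = (0) - (0) = 0
  ∂Q/∂x - ∂P/∂y = (2*y - z) - (0) = 2*y - z.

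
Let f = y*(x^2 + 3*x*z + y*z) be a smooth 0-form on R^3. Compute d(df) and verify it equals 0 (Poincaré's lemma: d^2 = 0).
d(df) = 0

Step 1: df = sum_i (∂f/∂x_i) dx_i = (y*(2*x + 3*z)) dx + (x^2 + 3*x*z + 2*y*z) dy + (y*(3*x + y)) dz.
Step 2: Apply d again. Using the 1-form formula, the coefficient of dx ∧ dy in d(df) is ∂^2 f/∂x ∂y - ∂^2 f/∂y ∂x = (2*x + 3*z) - (2*x + 3*z) = 0 (equality of mixed partials for smooth f).
Similarly for dx ∧ dz and dy ∧ dz — all coefficients vanish. So d(df) = 0.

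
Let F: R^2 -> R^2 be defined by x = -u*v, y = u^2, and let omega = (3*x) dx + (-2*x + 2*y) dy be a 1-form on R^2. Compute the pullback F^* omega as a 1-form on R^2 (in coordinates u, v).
F^* omega = (u*(4*u^2 + 4*u*v + 3*v^2)) du + (3*u^2*v) dv

Using F^*(f dg) = (f ∘ F) d(g ∘ F), substitute each coordinate x_i by F_i(u, v) in f_i, and replace dx_i by d F_i = (∂F_i/∂u) du + (∂F_i/∂v) dv.
  For the x component: f_1(F) = -3*u*v; d F_1 = (-v) du + (-u) dv
  For the y component: f_2(F) = 2*u*(u + v); d F_2 = (2*u) du + (0) dv
Combining and collecting du, dv coefficients:
  coeff of du: u*(4*u^2 + 4*u*v + 3*v^2)
  coeff of dv: 3*u^2*v
F^* omega = (u*(4*u^2 + 4*u*v + 3*v^2)) du + (3*u^2*v) dv.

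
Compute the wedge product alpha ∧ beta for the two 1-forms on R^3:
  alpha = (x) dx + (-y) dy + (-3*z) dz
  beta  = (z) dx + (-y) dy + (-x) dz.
alpha ∧ beta = (y*(-x + z)) dx ∧ dy + (-x^2 + 3*z^2) dx ∧ dz + (y*(x - 3*z)) dy ∧ dz

Distribute the wedge, using dx_i ∧ dx_j = -dx_j ∧ dx_i and dx_i ∧ dx_i = 0. For each pair (i, j) with i < j, the coefficient of dx_i ∧ dx_j in alpha ∧ beta is (alpha_i * beta_j - alpha_j * beta_i). Collecting: alpha ∧ beta = (y*(-x + z)) dx ∧ dy + (-x^2 + 3*z^2) dx ∧ dz + (y*(x - 3*z)) dy ∧ dz.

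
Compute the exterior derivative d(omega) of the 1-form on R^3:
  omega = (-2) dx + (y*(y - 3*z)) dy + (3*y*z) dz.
d(omega) = (3*y + 3*z) dy ∧ dz

For a 1-form omega = sum_i f_i dx_i, the exterior derivative is
  d(omega) = sum_{i < j} (∂f_j/∂x_i - ∂f_i/∂x_j) dx_i ∧ dx_j.
  coefficient of dy ∧ dz: ∂f_3/∂y - ∂f_2/∂z = ∂(3*y*z)/∂y - ∂(y*(y - 3*z))/∂z = 3*y + 3*z
Assembling: d(omega) = (3*y + 3*z) dy ∧ dz.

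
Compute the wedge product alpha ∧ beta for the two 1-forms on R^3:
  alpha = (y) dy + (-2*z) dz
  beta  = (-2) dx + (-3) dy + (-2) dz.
alpha ∧ beta = (2*y) dx ∧ dy + (-2*y - 6*z) dy ∧ dz + (-4*z) dx ∧ dz

Distribute the wedge, using dx_i ∧ dx_j = -dx_j ∧ dx_i and dx_i ∧ dx_i = 0. For each pair (i, j) with i < j, the coefficient of dx_i ∧ dx_j in alpha ∧ beta is (alpha_i * beta_j - alpha_j * beta_i). Collecting: alpha ∧ beta = (2*y) dx ∧ dy + (-2*y - 6*z) dy ∧ dz + (-4*z) dx ∧ dz.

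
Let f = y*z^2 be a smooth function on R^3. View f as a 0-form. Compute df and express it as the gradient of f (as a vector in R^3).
df = (0) dx + (z^2) dy + (2*y*z) dz; grad f = (0, z^2, 2*y*z)

For a 0-form f, d f = (∂f/∂x) dx + (∂f/∂y) dy + (∂f/∂z) dz. The components of the vector representation are exactly the entries of grad f in Cartesian coordinates:
  ∂f/∂x = 0
  ∂f/∂y = z^2
  ∂f/∂z = 2*y*z.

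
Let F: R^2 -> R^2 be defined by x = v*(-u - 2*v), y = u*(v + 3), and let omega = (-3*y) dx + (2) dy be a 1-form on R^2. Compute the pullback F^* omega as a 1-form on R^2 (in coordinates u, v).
F^* omega = (3*u*v^2 + 9*u*v + 2*v + 6) du + (u*(3*u*v + 9*u + 12*v^2 + 36*v + 2)) dv

Using F^*(f dg) = (f ∘ F) d(g ∘ F), substitute each coordinate x_i by F_i(u, v) in f_i, and replace dx_i by d F_i = (∂F_i/∂u) du + (∂F_i/∂v) dv.
  For the x component: f_1(F) = 3*u*(-v - 3); d F_1 = (-v) du + (-u - 4*v) dv
  For the y component: f_2(F) = 2; d F_2 = (v + 3) du + (u) dv
Combining and collecting du, dv coefficients:
  coeff of du: 3*u*v^2 + 9*u*v + 2*v + 6
  coeff of dv: u*(3*u*v + 9*u + 12*v^2 + 36*v + 2)
F^* omega = (3*u*v^2 + 9*u*v + 2*v + 6) du + (u*(3*u*v + 9*u + 12*v^2 + 36*v + 2)) dv.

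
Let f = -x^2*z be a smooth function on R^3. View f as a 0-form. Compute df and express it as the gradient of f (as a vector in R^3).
df = (-2*x*z) dx + (0) dy + (-x^2) dz; grad f = (-2*x*z, 0, -x^2)

For a 0-form f, d f = (∂f/∂x) dx + (∂f/∂y) dy + (∂f/∂z) dz. The components of the vector representation are exactly the entries of grad f in Cartesian coordinates:
  ∂f/∂x = -2*x*z
  ∂f/∂y = 0
  ∂f/∂z = -x^2.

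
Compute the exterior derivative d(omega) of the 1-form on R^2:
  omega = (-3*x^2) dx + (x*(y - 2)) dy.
d(omega) = (y - 2) dx ∧ dy

For a 1-form omega = sum_i f_i dx_i, the exterior derivative is
  d(omega) = sum_{i < j} (∂f_j/∂x_i - ∂f_i/∂x_j) dx_i ∧ dx_j.
  coefficient of dx ∧ dy: ∂f_2/∂x - ∂f_1/∂y = ∂(x*(y - 2))/∂x - ∂(-3*x^2)/∂y = y - 2
Assembling: d(omega) = (y - 2) dx ∧ dy.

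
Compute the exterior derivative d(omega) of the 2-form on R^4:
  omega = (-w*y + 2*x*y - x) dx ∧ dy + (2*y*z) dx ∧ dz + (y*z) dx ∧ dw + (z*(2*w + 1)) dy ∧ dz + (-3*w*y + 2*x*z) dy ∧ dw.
d(omega) = (-y + z) dx ∧ dy ∧ dw + (-2*z) dx ∧ dy ∧ dz + (-y) dx ∧ dz ∧ dw + (-2*x + 2*z) dy ∧ dz ∧ dw

For a 2-form omega = sum_{i<j} g_{ij} dx_i ∧ dx_j, the exterior derivative is
  d(omega) = sum_{i<j} d(g_{ij}) ∧ dx_i ∧ dx_j = sum_{i<j, k} (∂g_{ij}/∂x_k) dx_k ∧ dx_i ∧ dx_j.
Expand each term, using dx_k ∧ dx_i ∧ dx_j = sgn(permutation) dx_{(a)} ∧ dx_{(b)} ∧ dx_{(c)} with (a < b < c) sorted:
  d(-w*y + 2*x*y - x) includes (∂/∂w)(-w*y + 2*x*y - x) dw = (-y) dw, which multiplied by dx ∧ dy gives (-y) dx ∧ dy ∧ dw
  d(2*y*z) includes (∂/∂y)(2*y*z) dy = (2*z) dy, which multiplied by dx ∧ dz gives (-2*z) dx ∧ dy ∧ dz
  d(y*z) includes (∂/∂y)(y*z) dy = (z) dy, which multiplied by dx ∧ dw gives (-z) dx ∧ dy ∧ dw
  d(y*z) includes (∂/∂z)(y*z) dz = (y) dz, which multiplied by dx ∧ dw gives (-y) dx ∧ dz ∧ dw
  d(z*(2*w + 1)) includes (∂/∂w)(z*(2*w + 1)) dw = (2*z) dw, which multiplied by dy ∧ dz gives (2*z) dy ∧ dz ∧ dw
  d(-3*w*y + 2*x*z) includes (∂/∂x)(-3*w*y + 2*x*z) dx = (2*z) dx, which multiplied by dy ∧ dw gives (2*z) dx ∧ dy ∧ dw
  d(-3*w*y + 2*x*z) includes (∂/∂z)(-3*w*y + 2*x*z) dz = (2*x) dz, which multiplied by dy ∧ dw gives (-2*x) dy ∧ dz ∧ dw
Collecting like 3-forms: d(omega) = (-y + z) dx ∧ dy ∧ dw + (-2*z) dx ∧ dy ∧ dz + (-y) dx ∧ dz ∧ dw + (-2*x + 2*z) dy ∧ dz ∧ dw.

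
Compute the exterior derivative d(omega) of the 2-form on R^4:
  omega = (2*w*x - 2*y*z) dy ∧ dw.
d(omega) = (2*w) dx ∧ dy ∧ dw + (2*y) dy ∧ dz ∧ dw

For a 2-form omega = sum_{i<j} g_{ij} dx_i ∧ dx_j, the exterior derivative is
  d(omega) = sum_{i<j} d(g_{ij}) ∧ dx_i ∧ dx_j = sum_{i<j, k} (∂g_{ij}/∂x_k) dx_k ∧ dx_i ∧ dx_j.
Expand each term, using dx_k ∧ dx_i ∧ dx_j = sgn(permutation) dx_{(a)} ∧ dx_{(b)} ∧ dx_{(c)} with (a < b < c) sorted:
  d(2*w*x - 2*y*z) includes (∂/∂x)(2*w*x - 2*y*z) dx = (2*w) dx, which multiplied by dy ∧ dw gives (2*w) dx ∧ dy ∧ dw
  d(2*w*x - 2*y*z) includes (∂/∂z)(2*w*x - 2*y*z) dz = (-2*y) dz, which multiplied by dy ∧ dw gives (2*y) dy ∧ dz ∧ dw
Collecting like 3-forms: d(omega) = (2*w) dx ∧ dy ∧ dw + (2*y) dy ∧ dz ∧ dw.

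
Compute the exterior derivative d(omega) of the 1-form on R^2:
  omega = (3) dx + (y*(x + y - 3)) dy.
d(omega) = (y) dx ∧ dy

For a 1-form omega = sum_i f_i dx_i, the exterior derivative is
  d(omega) = sum_{i < j} (∂f_j/∂x_i - ∂f_i/∂x_j) dx_i ∧ dx_j.
  coefficient of dx ∧ dy: ∂f_2/∂x - ∂f_1/∂y = ∂(y*(x + y - 3))/∂x - ∂(3)/∂y = y
Assembling: d(omega) = (y) dx ∧ dy.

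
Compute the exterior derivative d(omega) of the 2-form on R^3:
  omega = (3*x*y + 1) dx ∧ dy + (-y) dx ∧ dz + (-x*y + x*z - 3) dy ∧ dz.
d(omega) = (-y + z + 1) dx ∧ dy ∧ dz

For a 2-form omega = sum_{i<j} g_{ij} dx_i ∧ dx_j, the exterior derivative is
  d(omega) = sum_{i<j} d(g_{ij}) ∧ dx_i ∧ dx_j = sum_{i<j, k} (∂g_{ij}/∂x_k) dx_k ∧ dx_i ∧ dx_j.
Expand each term, using dx_k ∧ dx_i ∧ dx_j = sgn(permutation) dx_{(a)} ∧ dx_{(b)} ∧ dx_{(c)} with (a < b < c) sorted:
  d(-y) includes (∂/∂y)(-y) dy = (-1) dy, which multiplied by dx ∧ dz gives (1) dx ∧ dy ∧ dz
  d(-x*y + x*z - 3) includes (∂/∂x)(-x*y + x*z - 3) dx = (-y + z) dx, which multiplied by dy ∧ dz gives (-y + z) dx ∧ dy ∧ dz
Collecting like 3-forms: d(omega) = (-y + z + 1) dx ∧ dy ∧ dz.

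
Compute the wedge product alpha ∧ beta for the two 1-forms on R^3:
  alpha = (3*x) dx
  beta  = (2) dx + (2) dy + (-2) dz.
alpha ∧ beta = (6*x) dx ∧ dy + (-6*x) dx ∧ dz

Distribute the wedge, using dx_i ∧ dx_j = -dx_j ∧ dx_i and dx_i ∧ dx_i = 0. For each pair (i, j) with i < j, the coefficient of dx_i ∧ dx_j in alpha ∧ beta is (alpha_i * beta_j - alpha_j * beta_i). Collecting: alpha ∧ beta = (6*x) dx ∧ dy + (-6*x) dx ∧ dz.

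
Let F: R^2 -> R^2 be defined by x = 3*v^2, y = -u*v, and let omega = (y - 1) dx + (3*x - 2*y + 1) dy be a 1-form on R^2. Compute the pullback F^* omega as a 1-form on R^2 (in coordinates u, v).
F^* omega = (v*(-2*u*v - 9*v^2 - 1)) du + (-2*u^2*v - 15*u*v^2 - u - 6*v) dv

Using F^*(f dg) = (f ∘ F) d(g ∘ F), substitute each coordinate x_i by F_i(u, v) in f_i, and replace dx_i by d F_i = (∂F_i/∂u) du + (∂F_i/∂v) dv.
  For the x component: f_1(F) = -u*v - 1; d F_1 = (0) du + (6*v) dv
  For the y component: f_2(F) = 2*u*v + 9*v^2 + 1; d F_2 = (-v) du + (-u) dv
Combining and collecting du, dv coefficients:
  coeff of du: v*(-2*u*v - 9*v^2 - 1)
  coeff of dv: -2*u^2*v - 15*u*v^2 - u - 6*v
F^* omega = (v*(-2*u*v - 9*v^2 - 1)) du + (-2*u^2*v - 15*u*v^2 - u - 6*v) dv.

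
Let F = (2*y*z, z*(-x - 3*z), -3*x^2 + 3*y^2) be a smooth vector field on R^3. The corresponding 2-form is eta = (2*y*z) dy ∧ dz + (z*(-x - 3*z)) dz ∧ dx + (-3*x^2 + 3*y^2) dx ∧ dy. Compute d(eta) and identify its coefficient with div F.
d(eta) = (0) dx ∧ dy ∧ dz; div F = 0

For a 2-form in R^3 of the form above, applying d gives a 3-form with coefficient ∂P/∂x + ∂Q/∂y + ∂R/∂z:
  ∂P/∂x = 0
  ∂Q/∂y = 0
  ∂R/∂z = 0
Sum = 0, which is exactly div F.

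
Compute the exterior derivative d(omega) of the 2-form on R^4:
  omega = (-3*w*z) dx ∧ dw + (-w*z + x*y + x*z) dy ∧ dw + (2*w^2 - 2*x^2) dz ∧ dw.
d(omega) = (3*w - 4*x) dx ∧ dz ∧ dw + (y + z) dx ∧ dy ∧ dw + (w - x) dy ∧ dz ∧ dw

For a 2-form omega = sum_{i<j} g_{ij} dx_i ∧ dx_j, the exterior derivative is
  d(omega) = sum_{i<j} d(g_{ij}) ∧ dx_i ∧ dx_j = sum_{i<j, k} (∂g_{ij}/∂x_k) dx_k ∧ dx_i ∧ dx_j.
Expand each term, using dx_k ∧ dx_i ∧ dx_j = sgn(permutation) dx_{(a)} ∧ dx_{(b)} ∧ dx_{(c)} with (a < b < c) sorted:
  d(-3*w*z) includes (∂/∂z)(-3*w*z) dz = (-3*w) dz, which multiplied by dx ∧ dw gives (3*w) dx ∧ dz ∧ dw
  d(-w*z + x*y + x*z) includes (∂/∂x)(-w*z + x*y + x*z) dx = (y + z) dx, which multiplied by dy ∧ dw gives (y + z) dx ∧ dy ∧ dw
  d(-w*z + x*y + x*z) includes (∂/∂z)(-w*z + x*y + x*z) dz = (-w + x) dz, which multiplied by dy ∧ dw gives (w - x) dy ∧ dz ∧ dw
  d(2*w^2 - 2*x^2) includes (∂/∂x)(2*w^2 - 2*x^2) dx = (-4*x) dx, which multiplied by dz ∧ dw gives (-4*x) dx ∧ dz ∧ dw
Collecting like 3-forms: d(omega) = (3*w - 4*x) dx ∧ dz ∧ dw + (y + z) dx ∧ dy ∧ dw + (w - x) dy ∧ dz ∧ dw.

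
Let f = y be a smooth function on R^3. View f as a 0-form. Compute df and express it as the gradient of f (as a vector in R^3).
df = (0) dx + (1) dy + (0) dz; grad f = (0, 1, 0)

For a 0-form f, d f = (∂f/∂x) dx + (∂f/∂y) dy + (∂f/∂z) dz. The components of the vector representation are exactly the entries of grad f in Cartesian coordinates:
  ∂f/∂x = 0
  ∂f/∂y = 1
  ∂f/∂z = 0.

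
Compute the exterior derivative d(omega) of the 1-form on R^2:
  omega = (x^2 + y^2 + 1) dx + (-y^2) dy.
d(omega) = (-2*y) dx ∧ dy

For a 1-form omega = sum_i f_i dx_i, the exterior derivative is
  d(omega) = sum_{i < j} (∂f_j/∂x_i - ∂f_i/∂x_j) dx_i ∧ dx_j.
  coefficient of dx ∧ dy: ∂f_2/∂x - ∂f_1/∂y = ∂(-y^2)/∂x - ∂(x^2 + y^2 + 1)/∂y = -2*y
Assembling: d(omega) = (-2*y) dx ∧ dy.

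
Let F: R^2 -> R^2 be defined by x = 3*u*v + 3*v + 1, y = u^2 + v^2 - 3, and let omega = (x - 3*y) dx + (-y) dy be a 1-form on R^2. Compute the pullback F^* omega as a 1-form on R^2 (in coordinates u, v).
F^* omega = (-2*u^3 - 9*u^2*v + 7*u*v^2 + 6*u - 9*v^3 + 9*v^2 + 30*v) du + (-9*u^3 + 7*u^2*v - 9*u^2 - 9*u*v^2 + 18*u*v + 30*u - 2*v^3 - 9*v^2 + 15*v + 30) dv

Using F^*(f dg) = (f ∘ F) d(g ∘ F), substitute each coordinate x_i by F_i(u, v) in f_i, and replace dx_i by d F_i = (∂F_i/∂u) du + (∂F_i/∂v) dv.
  For the x component: f_1(F) = -3*u^2 + 3*u*v - 3*v^2 + 3*v + 10; d F_1 = (3*v) du + (3*u + 3) dv
  For the y component: f_2(F) = -u^2 - v^2 + 3; d F_2 = (2*u) du + (2*v) dv
Combining and collecting du, dv coefficients:
  coeff of du: -2*u^3 - 9*u^2*v + 7*u*v^2 + 6*u - 9*v^3 + 9*v^2 + 30*v
  coeff of dv: -9*u^3 + 7*u^2*v - 9*u^2 - 9*u*v^2 + 18*u*v + 30*u - 2*v^3 - 9*v^2 + 15*v + 30
F^* omega = (-2*u^3 - 9*u^2*v + 7*u*v^2 + 6*u - 9*v^3 + 9*v^2 + 30*v) du + (-9*u^3 + 7*u^2*v - 9*u^2 - 9*u*v^2 + 18*u*v + 30*u - 2*v^3 - 9*v^2 + 15*v + 30) dv.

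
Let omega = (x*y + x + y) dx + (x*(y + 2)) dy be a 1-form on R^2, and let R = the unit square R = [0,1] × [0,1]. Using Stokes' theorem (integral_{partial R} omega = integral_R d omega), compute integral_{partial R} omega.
integral_(partial R) omega = 1

Stokes: integral_partial_R omega = integral_R d omega with d omega = (∂Q/∂x - ∂P/∂y) dx ∧ dy.
  ∂Q/∂x = y + 2
  ∂P/∂y = x + 1
  integrand = ∂Q/∂x - ∂P/∂y = -x + y + 1.
Integrating over R: integral_0^1 integral_0^1 (-x + y + 1) dx dy = 1.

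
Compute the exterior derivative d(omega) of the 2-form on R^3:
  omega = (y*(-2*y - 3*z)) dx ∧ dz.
d(omega) = (4*y + 3*z) dx ∧ dy ∧ dz

For a 2-form omega = sum_{i<j} g_{ij} dx_i ∧ dx_j, the exterior derivative is
  d(omega) = sum_{i<j} d(g_{ij}) ∧ dx_i ∧ dx_j = sum_{i<j, k} (∂g_{ij}/∂x_k) dx_k ∧ dx_i ∧ dx_j.
Expand each term, using dx_k ∧ dx_i ∧ dx_j = sgn(permutation) dx_{(a)} ∧ dx_{(b)} ∧ dx_{(c)} with (a < b < c) sorted:
  d(y*(-2*y - 3*z)) includes (∂/∂y)(y*(-2*y - 3*z)) dy = (-4*y - 3*z) dy, which multiplied by dx ∧ dz gives (4*y + 3*z) dx ∧ dy ∧ dz
Collecting like 3-forms: d(omega) = (4*y + 3*z) dx ∧ dy ∧ dz.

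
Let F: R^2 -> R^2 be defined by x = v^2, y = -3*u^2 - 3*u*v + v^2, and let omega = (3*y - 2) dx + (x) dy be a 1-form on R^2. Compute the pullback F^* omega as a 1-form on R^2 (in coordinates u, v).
F^* omega = (3*v^2*(-2*u - v)) du + (v*(-18*u^2 - 21*u*v + 8*v^2 - 4)) dv

Using F^*(f dg) = (f ∘ F) d(g ∘ F), substitute each coordinate x_i by F_i(u, v) in f_i, and replace dx_i by d F_i = (∂F_i/∂u) du + (∂F_i/∂v) dv.
  For the x component: f_1(F) = -9*u^2 - 9*u*v + 3*v^2 - 2; d F_1 = (0) du + (2*v) dv
  For the y component: f_2(F) = v^2; d F_2 = (-6*u - 3*v) du + (-3*u + 2*v) dv
Combining and collecting du, dv coefficients:
  coeff of du: 3*v^2*(-2*u - v)
  coeff of dv: v*(-18*u^2 - 21*u*v + 8*v^2 - 4)
F^* omega = (3*v^2*(-2*u - v)) du + (v*(-18*u^2 - 21*u*v + 8*v^2 - 4)) dv.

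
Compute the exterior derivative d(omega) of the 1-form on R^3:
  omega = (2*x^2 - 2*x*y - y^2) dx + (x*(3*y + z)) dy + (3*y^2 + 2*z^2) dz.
d(omega) = (2*x + 5*y + z) dx ∧ dy + (-x + 6*y) dy ∧ dz

For a 1-form omega = sum_i f_i dx_i, the exterior derivative is
  d(omega) = sum_{i < j} (∂f_j/∂x_i - ∂f_i/∂x_j) dx_i ∧ dx_j.
  coefficient of dx ∧ dy: ∂f_2/∂x - ∂f_1/∂y = ∂(x*(3*y + z))/∂x - ∂(2*x^2 - 2*x*y - y^2)/∂y = 2*x + 5*y + z
  coefficient of dy ∧ dz: ∂f_3/∂y - ∂f_2/∂z = ∂(3*y^2 + 2*z^2)/∂y - ∂(x*(3*y + z))/∂z = -x + 6*y
Assembling: d(omega) = (2*x + 5*y + z) dx ∧ dy + (-x + 6*y) dy ∧ dz.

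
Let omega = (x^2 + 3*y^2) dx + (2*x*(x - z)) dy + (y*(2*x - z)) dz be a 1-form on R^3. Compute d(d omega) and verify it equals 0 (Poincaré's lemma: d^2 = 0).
d(d omega) = 0

Step 1: d omega = sum_{i<j} (∂f_j/∂x_i - ∂f_i/∂x_j) dx_i ∧ dx_j:
  coeff of dx ∧ dy: 4*x - 6*y - 2*z
  coeff of dx ∧ dz: 2*y
  coeff of dy ∧ dz: 4*x - z
Step 2: Apply d again to each 2-form coefficient. The only possible 3-form in R^3 is dx ∧ dy ∧ dz, with coefficient
  ∂(coeff of dy∧dz)/∂x - ∂(coeff of dx∧dz)/∂y + ∂(coeff of dx∧dy)/∂z
  = ∂/∂x (4*x - z) - ∂/∂y (2*y) + ∂/∂z (4*x - 6*y - 2*z).
Each of these terms simplifies to sums of mixed partials that cancel in pairs. The result is 0 (by equality of mixed partials for smooth functions — Schwarz / Clairaut).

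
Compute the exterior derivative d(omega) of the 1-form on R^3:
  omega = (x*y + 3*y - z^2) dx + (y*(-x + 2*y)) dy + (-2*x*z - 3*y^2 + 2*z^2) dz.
d(omega) = (-x - y - 3) dx ∧ dy + (-6*y) dy ∧ dz

For a 1-form omega = sum_i f_i dx_i, the exterior derivative is
  d(omega) = sum_{i < j} (∂f_j/∂x_i - ∂f_i/∂x_j) dx_i ∧ dx_j.
  coefficient of dx ∧ dy: ∂f_2/∂x - ∂f_1/∂y = ∂(y*(-x + 2*y))/∂x - ∂(x*y + 3*y - z^2)/∂y = -x - y - 3
  coefficient of dy ∧ dz: ∂f_3/∂y - ∂f_2/∂z = ∂(-2*x*z - 3*y^2 + 2*z^2)/∂y - ∂(y*(-x + 2*y))/∂z = -6*y
Assembling: d(omega) = (-x - y - 3) dx ∧ dy + (-6*y) dy ∧ dz.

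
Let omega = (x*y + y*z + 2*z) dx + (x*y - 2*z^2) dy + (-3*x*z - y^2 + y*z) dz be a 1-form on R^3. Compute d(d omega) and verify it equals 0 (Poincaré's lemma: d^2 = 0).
d(d omega) = 0

Step 1: d omega = sum_{i<j} (∂f_j/∂x_i - ∂f_i/∂x_j) dx_i ∧ dx_j:
  coeff of dx ∧ dy: -x + y - z
  coeff of dx ∧ dz: -y - 3*z - 2
  coeff of dy ∧ dz: -2*y + 5*z
Step 2: Apply d again to each 2-form coefficient. The only possible 3-form in R^3 is dx ∧ dy ∧ dz, with coefficient
  ∂(coeff of dy∧dz)/∂x - ∂(coeff of dx∧dz)/∂y + ∂(coeff of dx∧dy)/∂z
  = ∂/∂x (-2*y + 5*z) - ∂/∂y (-y - 3*z - 2) + ∂/∂z (-x + y - z).
Each of these terms simplifies to sums of mixed partials that cancel in pairs. The result is 0 (by equality of mixed partials for smooth functions — Schwarz / Clairaut).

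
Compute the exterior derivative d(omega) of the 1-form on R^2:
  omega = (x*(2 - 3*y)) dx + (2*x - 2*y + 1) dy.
d(omega) = (3*x + 2) dx ∧ dy

For a 1-form omega = sum_i f_i dx_i, the exterior derivative is
  d(omega) = sum_{i < j} (∂f_j/∂x_i - ∂f_i/∂x_j) dx_i ∧ dx_j.
  coefficient of dx ∧ dy: ∂f_2/∂x - ∂f_1/∂y = ∂(2*x - 2*y + 1)/∂x - ∂(x*(2 - 3*y))/∂y = 3*x + 2
Assembling: d(omega) = (3*x + 2) dx ∧ dy.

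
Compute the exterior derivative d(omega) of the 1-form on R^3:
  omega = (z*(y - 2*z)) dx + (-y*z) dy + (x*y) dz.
d(omega) = (-z) dx ∧ dy + (4*z) dx ∧ dz + (x + y) dy ∧ dz

For a 1-form omega = sum_i f_i dx_i, the exterior derivative is
  d(omega) = sum_{i < j} (∂f_j/∂x_i - ∂f_i/∂x_j) dx_i ∧ dx_j.
  coefficient of dx ∧ dy: ∂f_2/∂x - ∂f_1/∂y = ∂(-y*z)/∂x - ∂(z*(y - 2*z))/∂y = -z
  coefficient of dx ∧ dz: ∂f_3/∂x - ∂f_1/∂z = ∂(x*y)/∂x - ∂(z*(y - 2*z))/∂z = 4*z
  coefficient of dy ∧ dz: ∂f_3/∂y - ∂f_2/∂z = ∂(x*y)/∂y - ∂(-y*z)/∂z = x + y
Assembling: d(omega) = (-z) dx ∧ dy + (4*z) dx ∧ dz + (x + y) dy ∧ dz.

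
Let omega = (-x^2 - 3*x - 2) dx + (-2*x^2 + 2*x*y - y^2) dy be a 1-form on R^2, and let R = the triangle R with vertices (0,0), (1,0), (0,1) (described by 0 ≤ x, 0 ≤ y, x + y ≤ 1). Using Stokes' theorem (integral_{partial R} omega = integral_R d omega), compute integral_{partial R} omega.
integral_(partial R) omega = -1/3

Stokes: integral_partial_R omega = integral_R d omega with d omega = (∂Q/∂x - ∂P/∂y) dx ∧ dy.
  ∂Q/∂x = -4*x + 2*y
  ∂P/∂y = 0
  integrand = ∂Q/∂x - ∂P/∂y = -4*x + 2*y.
Integrating over R: integral_0^1 integral_0^{1-x} (-4*x + 2*y) dy dx = -1/3.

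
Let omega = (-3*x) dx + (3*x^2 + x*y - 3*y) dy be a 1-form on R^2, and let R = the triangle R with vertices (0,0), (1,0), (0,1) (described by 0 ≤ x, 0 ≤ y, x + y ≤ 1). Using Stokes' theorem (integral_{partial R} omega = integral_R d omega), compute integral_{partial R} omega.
integral_(partial R) omega = 7/6

Stokes: integral_partial_R omega = integral_R d omega with d omega = (∂Q/∂x - ∂P/∂y) dx ∧ dy.
  ∂Q/∂x = 6*x + y
  ∂P/∂y = 0
  integrand = ∂Q/∂x - ∂P/∂y = 6*x + y.
Integrating over R: integral_0^1 integral_0^{1-x} (6*x + y) dy dx = 7/6.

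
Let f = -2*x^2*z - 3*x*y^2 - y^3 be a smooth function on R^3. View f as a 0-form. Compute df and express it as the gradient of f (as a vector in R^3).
df = (-4*x*z - 3*y^2) dx + (3*y*(-2*x - y)) dy + (-2*x^2) dz; grad f = (-4*x*z - 3*y^2, 3*y*(-2*x - y), -2*x^2)

For a 0-form f, d f = (∂f/∂x) dx + (∂f/∂y) dy + (∂f/∂z) dz. The components of the vector representation are exactly the entries of grad f in Cartesian coordinates:
  ∂f/∂x = -4*x*z - 3*y^2
  ∂f/∂y = 3*y*(-2*x - y)
  ∂f/∂z = -2*x^2.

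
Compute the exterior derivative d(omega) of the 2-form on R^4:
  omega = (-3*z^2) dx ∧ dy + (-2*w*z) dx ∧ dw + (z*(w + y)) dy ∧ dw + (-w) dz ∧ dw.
d(omega) = (-6*z) dx ∧ dy ∧ dz + (2*w) dx ∧ dz ∧ dw + (-w - y) dy ∧ dz ∧ dw

For a 2-form omega = sum_{i<j} g_{ij} dx_i ∧ dx_j, the exterior derivative is
  d(omega) = sum_{i<j} d(g_{ij}) ∧ dx_i ∧ dx_j = sum_{i<j, k} (∂g_{ij}/∂x_k) dx_k ∧ dx_i ∧ dx_j.
Expand each term, using dx_k ∧ dx_i ∧ dx_j = sgn(permutation) dx_{(a)} ∧ dx_{(b)} ∧ dx_{(c)} with (a < b < c) sorted:
  d(-3*z^2) includes (∂/∂z)(-3*z^2) dz = (-6*z) dz, which multiplied by dx ∧ dy gives (-6*z) dx ∧ dy ∧ dz
  d(-2*w*z) includes (∂/∂z)(-2*w*z) dz = (-2*w) dz, which multiplied by dx ∧ dw gives (2*w) dx ∧ dz ∧ dw
  d(z*(w + y)) includes (∂/∂z)(z*(w + y)) dz = (w + y) dz, which multiplied by dy ∧ dw gives (-w - y) dy ∧ dz ∧ dw
Collecting like 3-forms: d(omega) = (-6*z) dx ∧ dy ∧ dz + (2*w) dx ∧ dz ∧ dw + (-w - y) dy ∧ dz ∧ dw.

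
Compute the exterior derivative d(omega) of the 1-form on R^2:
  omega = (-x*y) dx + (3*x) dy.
d(omega) = (x + 3) dx ∧ dy

For a 1-form omega = sum_i f_i dx_i, the exterior derivative is
  d(omega) = sum_{i < j} (∂f_j/∂x_i - ∂f_i/∂x_j) dx_i ∧ dx_j.
  coefficient of dx ∧ dy: ∂f_2/∂x - ∂f_1/∂y = ∂(3*x)/∂x - ∂(-x*y)/∂y = x + 3
Assembling: d(omega) = (x + 3) dx ∧ dy.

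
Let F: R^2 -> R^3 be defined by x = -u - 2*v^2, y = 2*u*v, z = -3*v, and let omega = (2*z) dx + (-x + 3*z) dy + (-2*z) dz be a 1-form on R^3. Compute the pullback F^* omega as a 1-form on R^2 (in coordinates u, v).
F^* omega = (2*v*(u + 2*v^2 - 9*v + 3)) du + (2*u^2 + 4*u*v^2 - 18*u*v + 24*v^2 - 18*v) dv

Using F^*(f dg) = (f ∘ F) d(g ∘ F), substitute each coordinate x_i by F_i(u, v) in f_i, and replace dx_i by d F_i = (∂F_i/∂u) du + (∂F_i/∂v) dv.
  For the x component: f_1(F) = -6*v; d F_1 = (-1) du + (-4*v) dv
  For the y component: f_2(F) = u + 2*v^2 - 9*v; d F_2 = (2*v) du + (2*u) dv
  For the z component: f_3(F) = 6*v; d F_3 = (0) du + (-3) dv
Combining and collecting du, dv coefficients:
  coeff of du: 2*v*(u + 2*v^2 - 9*v + 3)
  coeff of dv: 2*u^2 + 4*u*v^2 - 18*u*v + 24*v^2 - 18*v
F^* omega = (2*v*(u + 2*v^2 - 9*v + 3)) du + (2*u^2 + 4*u*v^2 - 18*u*v + 24*v^2 - 18*v) dv.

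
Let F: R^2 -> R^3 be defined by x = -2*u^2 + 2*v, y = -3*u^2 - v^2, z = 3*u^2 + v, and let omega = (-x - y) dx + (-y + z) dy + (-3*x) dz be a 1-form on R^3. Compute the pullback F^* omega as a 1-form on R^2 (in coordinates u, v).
F^* omega = (2*u*(-10*u^2 - 5*v^2 - 17*v)) du + (-12*u^2*v + 16*u^2 - 2*v^3 - 10*v) dv

Using F^*(f dg) = (f ∘ F) d(g ∘ F), substitute each coordinate x_i by F_i(u, v) in f_i, and replace dx_i by d F_i = (∂F_i/∂u) du + (∂F_i/∂v) dv.
  For the x component: f_1(F) = 5*u^2 + v^2 - 2*v; d F_1 = (-4*u) du + (2) dv
  For the y component: f_2(F) = 6*u^2 + v^2 + v; d F_2 = (-6*u) du + (-2*v) dv
  For the z component: f_3(F) = 6*u^2 - 6*v; d F_3 = (6*u) du + (1) dv
Combining and collecting du, dv coefficients:
  coeff of du: 2*u*(-10*u^2 - 5*v^2 - 17*v)
  coeff of dv: -12*u^2*v + 16*u^2 - 2*v^3 - 10*v
F^* omega = (2*u*(-10*u^2 - 5*v^2 - 17*v)) du + (-12*u^2*v + 16*u^2 - 2*v^3 - 10*v) dv.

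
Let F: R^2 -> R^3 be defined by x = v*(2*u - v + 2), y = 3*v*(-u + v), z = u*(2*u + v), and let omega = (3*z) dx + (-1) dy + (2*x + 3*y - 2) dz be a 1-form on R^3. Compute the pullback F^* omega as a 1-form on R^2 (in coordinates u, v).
F^* omega = (-8*u^2*v + 29*u*v^2 + 16*u*v - 8*u + 7*v^3 + 4*v^2 + v) du + (12*u^3 - 11*u^2*v + 12*u^2 + u*v^2 + 10*u*v + u - 6*v) dv

Using F^*(f dg) = (f ∘ F) d(g ∘ F), substitute each coordinate x_i by F_i(u, v) in f_i, and replace dx_i by d F_i = (∂F_i/∂u) du + (∂F_i/∂v) dv.
  For the x component: f_1(F) = 3*u*(2*u + v); d F_1 = (2*v) du + (2*u - 2*v + 2) dv
  For the y component: f_2(F) = -1; d F_2 = (-3*v) du + (-3*u + 6*v) dv
  For the z component: f_3(F) = -5*u*v + 7*v^2 + 4*v - 2; d F_3 = (4*u + v) du + (u) dv
Combining and collecting du, dv coefficients:
  coeff of du: -8*u^2*v + 29*u*v^2 + 16*u*v - 8*u + 7*v^3 + 4*v^2 + v
  coeff of dv: 12*u^3 - 11*u^2*v + 12*u^2 + u*v^2 + 10*u*v + u - 6*v
F^* omega = (-8*u^2*v + 29*u*v^2 + 16*u*v - 8*u + 7*v^3 + 4*v^2 + v) du + (12*u^3 - 11*u^2*v + 12*u^2 + u*v^2 + 10*u*v + u - 6*v) dv.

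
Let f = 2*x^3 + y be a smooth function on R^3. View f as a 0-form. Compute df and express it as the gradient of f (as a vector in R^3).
df = (6*x^2) dx + (1) dy + (0) dz; grad f = (6*x^2, 1, 0)

For a 0-form f, d f = (∂f/∂x) dx + (∂f/∂y) dy + (∂f/∂z) dz. The components of the vector representation are exactly the entries of grad f in Cartesian coordinates:
  ∂f/∂x = 6*x^2
  ∂f/∂y = 1
  ∂f/∂z = 0.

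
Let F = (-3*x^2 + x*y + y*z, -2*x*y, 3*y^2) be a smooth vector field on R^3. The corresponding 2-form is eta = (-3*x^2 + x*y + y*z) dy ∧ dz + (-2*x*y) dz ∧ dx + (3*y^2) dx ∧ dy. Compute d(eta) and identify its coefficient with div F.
d(eta) = (-8*x + y) dx ∧ dy ∧ dz; div F = -8*x + y

For a 2-form in R^3 of the form above, applying d gives a 3-form with coefficient ∂P/∂x + ∂Q/∂y + ∂R/∂z:
  ∂P/∂x = -6*x + y
  ∂Q/∂y = -2*x
  ∂R/∂z = 0
Sum = -8*x + y, which is exactly div F.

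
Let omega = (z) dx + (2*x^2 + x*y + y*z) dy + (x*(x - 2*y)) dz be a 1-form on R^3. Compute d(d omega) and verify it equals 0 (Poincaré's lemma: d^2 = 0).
d(d omega) = 0

Step 1: d omega = sum_{i<j} (∂f_j/∂x_i - ∂f_i/∂x_j) dx_i ∧ dx_j:
  coeff of dx ∧ dy: 4*x + y
  coeff of dx ∧ dz: 2*x - 2*y - 1
  coeff of dy ∧ dz: -2*x - y
Step 2: Apply d again to each 2-form coefficient. The only possible 3-form in R^3 is dx ∧ dy ∧ dz, with coefficient
  ∂(coeff of dy∧dz)/∂x - ∂(coeff of dx∧dz)/∂y + ∂(coeff of dx∧dy)/∂z
  = ∂/∂x (-2*x - y) - ∂/∂y (2*x - 2*y - 1) + ∂/∂z (4*x + y).
Each of these terms simplifies to sums of mixed partials that cancel in pairs. The result is 0 (by equality of mixed partials for smooth functions — Schwarz / Clairaut).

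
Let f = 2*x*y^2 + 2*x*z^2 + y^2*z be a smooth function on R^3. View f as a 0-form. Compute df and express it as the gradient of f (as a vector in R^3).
df = (2*y^2 + 2*z^2) dx + (2*y*(2*x + z)) dy + (4*x*z + y^2) dz; grad f = (2*y^2 + 2*z^2, 2*y*(2*x + z), 4*x*z + y^2)

For a 0-form f, d f = (∂f/∂x) dx + (∂f/∂y) dy + (∂f/∂z) dz. The components of the vector representation are exactly the entries of grad f in Cartesian coordinates:
  ∂f/∂x = 2*y^2 + 2*z^2
  ∂f/∂y = 2*y*(2*x + z)
  ∂f/∂z = 4*x*z + y^2.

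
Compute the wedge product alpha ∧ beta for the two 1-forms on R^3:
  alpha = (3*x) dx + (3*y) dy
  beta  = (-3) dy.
alpha ∧ beta = (-9*x) dx ∧ dy

Distribute the wedge, using dx_i ∧ dx_j = -dx_j ∧ dx_i and dx_i ∧ dx_i = 0. For each pair (i, j) with i < j, the coefficient of dx_i ∧ dx_j in alpha ∧ beta is (alpha_i * beta_j - alpha_j * beta_i). Collecting: alpha ∧ beta = (-9*x) dx ∧ dy.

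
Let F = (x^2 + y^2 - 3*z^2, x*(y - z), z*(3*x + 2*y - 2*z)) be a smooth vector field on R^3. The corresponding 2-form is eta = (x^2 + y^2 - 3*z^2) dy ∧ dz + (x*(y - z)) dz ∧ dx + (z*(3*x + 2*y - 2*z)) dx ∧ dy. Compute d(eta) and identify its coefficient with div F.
d(eta) = (6*x + 2*y - 4*z) dx ∧ dy ∧ dz; div F = 6*x + 2*y - 4*z

For a 2-form in R^3 of the form above, applying d gives a 3-form with coefficient ∂P/∂x + ∂Q/∂y + ∂R/∂z:
  ∂P/∂x = 2*x
  ∂Q/∂y = x
  ∂R/∂z = 3*x + 2*y - 4*z
Sum = 6*x + 2*y - 4*z, which is exactly div F.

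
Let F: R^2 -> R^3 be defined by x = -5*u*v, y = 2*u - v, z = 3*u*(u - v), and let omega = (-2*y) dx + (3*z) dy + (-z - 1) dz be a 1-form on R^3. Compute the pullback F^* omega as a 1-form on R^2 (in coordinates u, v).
F^* omega = (-18*u^3 + 27*u^2*v + 18*u^2 - 9*u*v^2 + 2*u*v - 6*u - 10*v^2 + 3*v) du + (u*(9*u^2 - 9*u*v + 11*u - v + 3)) dv

Using F^*(f dg) = (f ∘ F) d(g ∘ F), substitute each coordinate x_i by F_i(u, v) in f_i, and replace dx_i by d F_i = (∂F_i/∂u) du + (∂F_i/∂v) dv.
  For the x component: f_1(F) = -4*u + 2*v; d F_1 = (-5*v) du + (-5*u) dv
  For the y component: f_2(F) = 9*u*(u - v); d F_2 = (2) du + (-1) dv
  For the z component: f_3(F) = -3*u^2 + 3*u*v - 1; d F_3 = (6*u - 3*v) du + (-3*u) dv
Combining and collecting du, dv coefficients:
  coeff of du: -18*u^3 + 27*u^2*v + 18*u^2 - 9*u*v^2 + 2*u*v - 6*u - 10*v^2 + 3*v
  coeff of dv: u*(9*u^2 - 9*u*v + 11*u - v + 3)
F^* omega = (-18*u^3 + 27*u^2*v + 18*u^2 - 9*u*v^2 + 2*u*v - 6*u - 10*v^2 + 3*v) du + (u*(9*u^2 - 9*u*v + 11*u - v + 3)) dv.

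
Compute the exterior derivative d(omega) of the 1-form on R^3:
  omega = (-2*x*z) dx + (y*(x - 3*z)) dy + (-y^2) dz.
d(omega) = (y) dx ∧ dy + (2*x) dx ∧ dz + (y) dy ∧ dz

For a 1-form omega = sum_i f_i dx_i, the exterior derivative is
  d(omega) = sum_{i < j} (∂f_j/∂x_i - ∂f_i/∂x_j) dx_i ∧ dx_j.
  coefficient of dx ∧ dy: ∂f_2/∂x - ∂f_1/∂y = ∂(y*(x - 3*z))/∂x - ∂(-2*x*z)/∂y = y
  coefficient of dx ∧ dz: ∂f_3/∂x - ∂f_1/∂z = ∂(-y^2)/∂x - ∂(-2*x*z)/∂z = 2*x
  coefficient of dy ∧ dz: ∂f_3/∂y - ∂f_2/∂z = ∂(-y^2)/∂y - ∂(y*(x - 3*z))/∂z = y
Assembling: d(omega) = (y) dx ∧ dy + (2*x) dx ∧ dz + (y) dy ∧ dz.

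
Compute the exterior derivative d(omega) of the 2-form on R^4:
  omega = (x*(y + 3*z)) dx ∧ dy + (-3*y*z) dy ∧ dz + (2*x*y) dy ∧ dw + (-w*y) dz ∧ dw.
d(omega) = (3*x) dx ∧ dy ∧ dz + (2*y) dx ∧ dy ∧ dw + (-w) dy ∧ dz ∧ dw

For a 2-form omega = sum_{i<j} g_{ij} dx_i ∧ dx_j, the exterior derivative is
  d(omega) = sum_{i<j} d(g_{ij}) ∧ dx_i ∧ dx_j = sum_{i<j, k} (∂g_{ij}/∂x_k) dx_k ∧ dx_i ∧ dx_j.
Expand each term, using dx_k ∧ dx_i ∧ dx_j = sgn(permutation) dx_{(a)} ∧ dx_{(b)} ∧ dx_{(c)} with (a < b < c) sorted:
  d(x*(y + 3*z)) includes (∂/∂z)(x*(y + 3*z)) dz = (3*x) dz, which multiplied by dx ∧ dy gives (3*x) dx ∧ dy ∧ dz
  d(2*x*y) includes (∂/∂x)(2*x*y) dx = (2*y) dx, which multiplied by dy ∧ dw gives (2*y) dx ∧ dy ∧ dw
  d(-w*y) includes (∂/∂y)(-w*y) dy = (-w) dy, which multiplied by dz ∧ dw gives (-w) dy ∧ dz ∧ dw
Collecting like 3-forms: d(omega) = (3*x) dx ∧ dy ∧ dz + (2*y) dx ∧ dy ∧ dw + (-w) dy ∧ dz ∧ dw.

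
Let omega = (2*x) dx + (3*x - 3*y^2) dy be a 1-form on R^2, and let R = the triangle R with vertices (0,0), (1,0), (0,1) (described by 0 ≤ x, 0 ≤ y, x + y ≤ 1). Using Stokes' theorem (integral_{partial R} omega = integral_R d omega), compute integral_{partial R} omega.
integral_(partial R) omega = 3/2

Stokes: integral_partial_R omega = integral_R d omega with d omega = (∂Q/∂x - ∂P/∂y) dx ∧ dy.
  ∂Q/∂x = 3
  ∂P/∂y = 0
  integrand = ∂Q/∂x - ∂P/∂y = 3.
Integrating over R: integral_0^1 integral_0^{1-x} (3) dy dx = 3/2.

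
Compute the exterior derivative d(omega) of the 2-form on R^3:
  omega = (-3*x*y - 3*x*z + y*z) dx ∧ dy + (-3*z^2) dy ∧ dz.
d(omega) = (-3*x + y) dx ∧ dy ∧ dz

For a 2-form omega = sum_{i<j} g_{ij} dx_i ∧ dx_j, the exterior derivative is
  d(omega) = sum_{i<j} d(g_{ij}) ∧ dx_i ∧ dx_j = sum_{i<j, k} (∂g_{ij}/∂x_k) dx_k ∧ dx_i ∧ dx_j.
Expand each term, using dx_k ∧ dx_i ∧ dx_j = sgn(permutation) dx_{(a)} ∧ dx_{(b)} ∧ dx_{(c)} with (a < b < c) sorted:
  d(-3*x*y - 3*x*z + y*z) includes (∂/∂z)(-3*x*y - 3*x*z + y*z) dz = (-3*x + y) dz, which multiplied by dx ∧ dy gives (-3*x + y) dx ∧ dy ∧ dz
Collecting like 3-forms: d(omega) = (-3*x + y) dx ∧ dy ∧ dz.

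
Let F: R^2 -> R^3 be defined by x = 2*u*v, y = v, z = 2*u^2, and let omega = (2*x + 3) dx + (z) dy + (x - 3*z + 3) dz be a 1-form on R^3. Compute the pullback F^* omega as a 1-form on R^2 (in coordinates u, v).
F^* omega = (-24*u^3 + 8*u^2*v + 8*u*v^2 + 12*u + 6*v) du + (2*u*(4*u*v + u + 3)) dv

Using F^*(f dg) = (f ∘ F) d(g ∘ F), substitute each coordinate x_i by F_i(u, v) in f_i, and replace dx_i by d F_i = (∂F_i/∂u) du + (∂F_i/∂v) dv.
  For the x component: f_1(F) = 4*u*v + 3; d F_1 = (2*v) du + (2*u) dv
  For the y component: f_2(F) = 2*u^2; d F_2 = (0) du + (1) dv
  For the z component: f_3(F) = -6*u^2 + 2*u*v + 3; d F_3 = (4*u) du + (0) dv
Combining and collecting du, dv coefficients:
  coeff of du: -24*u^3 + 8*u^2*v + 8*u*v^2 + 12*u + 6*v
  coeff of dv: 2*u*(4*u*v + u + 3)
F^* omega = (-24*u^3 + 8*u^2*v + 8*u*v^2 + 12*u + 6*v) du + (2*u*(4*u*v + u + 3)) dv.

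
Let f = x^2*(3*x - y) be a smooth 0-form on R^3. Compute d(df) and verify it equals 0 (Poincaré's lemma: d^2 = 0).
d(df) = 0

Step 1: df = sum_i (∂f/∂x_i) dx_i = (x*(9*x - 2*y)) dx + (-x^2) dy + (0) dz.
Step 2: Apply d again. Using the 1-form formula, the coefficient of dx ∧ dy in d(df) is ∂^2 f/∂x ∂y - ∂^2 f/∂y ∂x = (-2*x) - (-2*x) = 0 (equality of mixed partials for smooth f).
Similarly for dx ∧ dz and dy ∧ dz — all coefficients vanish. So d(df) = 0.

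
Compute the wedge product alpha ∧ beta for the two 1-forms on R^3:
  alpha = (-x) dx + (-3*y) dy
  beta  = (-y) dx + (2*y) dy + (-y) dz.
alpha ∧ beta = (-y*(2*x + 3*y)) dx ∧ dy + (x*y) dx ∧ dz + (3*y^2) dy ∧ dz

Distribute the wedge, using dx_i ∧ dx_j = -dx_j ∧ dx_i and dx_i ∧ dx_i = 0. For each pair (i, j) with i < j, the coefficient of dx_i ∧ dx_j in alpha ∧ beta is (alpha_i * beta_j - alpha_j * beta_i). Collecting: alpha ∧ beta = (-y*(2*x + 3*y)) dx ∧ dy + (x*y) dx ∧ dz + (3*y^2) dy ∧ dz.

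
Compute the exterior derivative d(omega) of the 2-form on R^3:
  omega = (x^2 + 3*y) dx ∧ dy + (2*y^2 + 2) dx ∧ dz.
d(omega) = (-4*y) dx ∧ dy ∧ dz

For a 2-form omega = sum_{i<j} g_{ij} dx_i ∧ dx_j, the exterior derivative is
  d(omega) = sum_{i<j} d(g_{ij}) ∧ dx_i ∧ dx_j = sum_{i<j, k} (∂g_{ij}/∂x_k) dx_k ∧ dx_i ∧ dx_j.
Expand each term, using dx_k ∧ dx_i ∧ dx_j = sgn(permutation) dx_{(a)} ∧ dx_{(b)} ∧ dx_{(c)} with (a < b < c) sorted:
  d(2*y^2 + 2) includes (∂/∂y)(2*y^2 + 2) dy = (4*y) dy, which multiplied by dx ∧ dz gives (-4*y) dx ∧ dy ∧ dz
Collecting like 3-forms: d(omega) = (-4*y) dx ∧ dy ∧ dz.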